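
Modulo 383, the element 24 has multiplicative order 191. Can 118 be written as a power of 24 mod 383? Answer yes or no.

no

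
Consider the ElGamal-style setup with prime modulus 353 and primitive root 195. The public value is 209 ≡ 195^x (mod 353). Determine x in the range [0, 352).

Baby-step giant-step with m = ceil(sqrt(352)) = 19.
Baby table (195^j mod 353 for j=0..18):
  0:1  1:195  2:254  3:110  4:270  5:53  6:98  7:48
  8:182  9:190  10:338  11:252  12:73  13:115  14:186  15:264
  16:295  17:339  18:94
Giant step factor: 195^(-19) ≡ 95 (mod 353).
Scan 209·95^i mod 353 for i = 0, 1, …:
  i=0: 209   i=1: 87   i=2: 146   i=3: 103
  i=4: 254
Match at i=4, j=2: x = 4·19 + 2 = 78.

78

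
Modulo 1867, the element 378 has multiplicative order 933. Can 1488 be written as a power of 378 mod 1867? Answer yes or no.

yes

1488 ∈ ⟨378⟩ iff 1488^933 ≡ 1 (mod 1867), since |⟨378⟩| = 933.
1488^933 mod 1867 = 1.
Since 1 = 1, 1488 lies in the subgroup.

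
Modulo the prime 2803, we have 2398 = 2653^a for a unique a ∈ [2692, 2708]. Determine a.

2694

Compute 2653^2692 mod 2803 = 1138, then multiply by 2653 repeatedly:
  2653^2692=1138  2653^2693=283  2653^2694=2398
Found 2398 at exponent 2694.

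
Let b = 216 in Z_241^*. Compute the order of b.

The order of 216 must divide p − 1 = 240 = 2^4 · 3 · 5.
Divisors: 1, 2, 3, 4, 5, 6, 8, 10, 12, 15, 16, 20, 24, 30, 40, 48, 60, 80, 120, 240.
Check each in increasing order: 216^1 ≡ 216;  216^2 ≡ 143;  216^3 ≡ 40;  216^4 ≡ 205;  216^5 ≡ 177;  216^6 ≡ 154;  216^8 ≡ 91;  216^10 ≡ 240;  216^12 ≡ 98;  216^15 ≡ 64;  216^16 ≡ 87;  216^20 ≡ 1.
Smallest exponent giving 1 is 20.

20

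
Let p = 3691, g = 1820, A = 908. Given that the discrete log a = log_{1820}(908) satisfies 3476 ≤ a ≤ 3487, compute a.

3481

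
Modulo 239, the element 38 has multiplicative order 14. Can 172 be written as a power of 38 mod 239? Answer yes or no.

no

⟨38⟩ has order 14; its elements mod 239 are {1, 10, 24, 38, 44, 98, 100, 139, 141, 195, 201, 215, 229, 238}.
172 is not in this set.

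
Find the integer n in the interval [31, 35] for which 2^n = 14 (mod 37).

Compute 2^31 mod 37 = 22, then multiply by 2 repeatedly:
  2^31=22  2^32=7  2^33=14
Found 14 at exponent 33.

33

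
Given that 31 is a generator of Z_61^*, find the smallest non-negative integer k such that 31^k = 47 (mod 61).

40

Baby-step giant-step with m = ceil(sqrt(60)) = 8.
Baby table (31^j mod 61 for j=0..7):
  0:1  1:31  2:46  3:23  4:42  5:21  6:41  7:51
Giant step factor: 31^(-8) ≡ 12 (mod 61).
Scan 47·12^i mod 61 for i = 0, 1, …:
  i=0: 47   i=1: 15   i=2: 58   i=3: 25
  i=4: 56   i=5: 1
Match at i=5, j=0: k = 5·8 + 0 = 40.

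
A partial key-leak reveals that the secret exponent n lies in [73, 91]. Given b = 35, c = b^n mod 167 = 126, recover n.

88

Compute 35^73 mod 167 = 91, then multiply by 35 repeatedly:
  35^73=91  35^74=12  35^75=86  35^76=4  35^77=140
  35^78=57  35^79=158  35^80=19  35^81=164  35^82=62
  35^83=166  35^84=132  35^85=111  35^86=44  35^87=37
  35^88=126
Found 126 at exponent 88.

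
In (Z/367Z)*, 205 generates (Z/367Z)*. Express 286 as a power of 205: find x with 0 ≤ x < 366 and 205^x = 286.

207

Baby-step giant-step with m = ceil(sqrt(366)) = 20.
Baby table (205^j mod 367 for j=0..19):
  0:1  1:205  2:187  3:167  4:104  5:34  6:364  7:119
  8:173  9:233  10:55  11:265  12:9  13:10  14:215  15:35
  16:202  17:306  18:340  19:337
Giant step factor: 205^(-20) ≡ 33 (mod 367).
Scan 286·33^i mod 367 for i = 0, 1, …:
  i=0: 286   i=1: 263   i=2: 238   i=3: 147
  i=4: 80   i=5: 71   i=6: 141   i=7: 249
  i=8: 143   i=9: 315   i=10: 119
Match at i=10, j=7: x = 10·20 + 7 = 207.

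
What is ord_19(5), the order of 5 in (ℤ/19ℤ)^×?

9

The order of 5 must divide p − 1 = 18 = 2 · 3^2.
Divisors: 1, 2, 3, 6, 9, 18.
Check each in increasing order: 5^1 ≡ 5;  5^2 ≡ 6;  5^3 ≡ 11;  5^6 ≡ 7;  5^9 ≡ 1.
Smallest exponent giving 1 is 9.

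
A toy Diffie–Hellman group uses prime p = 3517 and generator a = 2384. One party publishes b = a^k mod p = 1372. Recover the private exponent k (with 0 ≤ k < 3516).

3259

Baby-step giant-step with m = ceil(sqrt(3516)) = 60.
Baby table (2384^j mod 3517 for j=0..59):
  0:1  1:2384  2:3501  3:543  4:256  5:1863  6:2938  7:1845
  8:2230  9:2133  10:3007  11:1042  12:1126  13:913  14:3086  15:2977
  16:3379  17:1606  18:2208  19:2440  20:3359  21:3164  22:2528  23:2131
  24:1756  25:1074  26:40  27:401  28:2877  29:618  30:3206  31:663
  32:1459  33:3460  34:1275  35:912  36:702  37:2993  38:2836  39:1350
  40:345  41:3019  42:1514  43:934  44:395  45:2641  46:714  47:3465
  48:2644  49:832  50:3417  51:756  52:1600  53:1972  54:2536  55:101
  56:1628  57:1901  58:2088  59:1237
Giant step factor: 2384^(-60) ≡ 2010 (mod 3517).
Scan 1372·2010^i mod 3517 for i = 0, 1, …:
  i=0: 1372   i=1: 392   i=2: 112   i=3: 32
  i=4: 1014   i=5: 1797   i=6: 11   i=7: 1008
  i=8: 288   i=9: 2092     …   i=53: 1506
  i=54: 2440
Match at i=54, j=19: k = 54·60 + 19 = 3259.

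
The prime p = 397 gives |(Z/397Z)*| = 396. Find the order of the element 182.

The order of 182 must divide p − 1 = 396 = 2^2 · 3^2 · 11.
Divisors: 1, 2, 3, 4, 6, 9, 11, 12, 18, 22, 33, 36, 44, 66, 99, 132, 198, 396.
Check each in increasing order: 182^1 ≡ 182;  182^2 ≡ 173;  182^3 ≡ 123;  182^4 ≡ 154;  182^6 ≡ 43;  182^9 ≡ 128;  182^11 ≡ 309;  182^12 ≡ 261;  182^18 ≡ 107;  182^22 ≡ 201;  182^33 ≡ 177;  182^36 ≡ 333;  182^44 ≡ 304;  182^66 ≡ 363;  182^99 ≡ 334;  182^132 ≡ 362;  182^198 ≡ 396;  182^396 ≡ 1.
Smallest exponent giving 1 is 396.

396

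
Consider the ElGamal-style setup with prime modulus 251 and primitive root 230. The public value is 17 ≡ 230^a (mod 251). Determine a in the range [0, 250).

166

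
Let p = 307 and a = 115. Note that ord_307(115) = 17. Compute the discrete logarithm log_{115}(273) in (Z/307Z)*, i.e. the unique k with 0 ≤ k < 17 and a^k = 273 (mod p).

11

Successive powers of 115 modulo 307:
  115^0=1  115^1=115  115^2=24  115^3=304  115^4=269  115^5=235
  115^6=9  115^7=114  115^8=216  115^9=280  115^10=272  115^11=273
So 115^11 ≡ 273 (mod 307), giving k = 11.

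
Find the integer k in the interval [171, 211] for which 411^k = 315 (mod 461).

207

Compute 411^171 mod 461 = 117, then multiply by 411 repeatedly:
  411^171=117  411^172=143  411^173=226  411^174=225  411^175=275
  411^176=80  411^177=149  411^178=387  411^179=12  411^180=322
  411^181=35  411^182=94  411^183=371  411^184=351  411^185=429
  411^186=217  411^187=214  411^188=364  411^189=240  411^190=447
  411^191=239  411^192=36  411^193=44  411^194=105  411^195=282
  411^196=191  411^197=131  411^198=365  411^199=190  411^200=181
  411^201=170  411^202=259  411^203=419  411^204=256  411^205=108
  411^206=132  411^207=315
Found 315 at exponent 207.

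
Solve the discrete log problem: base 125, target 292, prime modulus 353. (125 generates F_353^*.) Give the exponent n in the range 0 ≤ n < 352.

292

Baby-step giant-step with m = ceil(sqrt(352)) = 19.
Baby table (125^j mod 353 for j=0..18):
  0:1  1:125  2:93  3:329  4:177  5:239  6:223  7:341
  8:265  9:296  10:288  11:347  12:309  13:148  14:144  15:350
  16:331  17:74  18:72
Giant step factor: 125^(-19) ≡ 117 (mod 353).
Scan 292·117^i mod 353 for i = 0, 1, …:
  i=0: 292   i=1: 276   i=2: 169   i=3: 5
  i=4: 232   i=5: 316   i=6: 260   i=7: 62
  i=8: 194   i=9: 106     …   i=14: 18
  i=15: 341
Match at i=15, j=7: n = 15·19 + 7 = 292.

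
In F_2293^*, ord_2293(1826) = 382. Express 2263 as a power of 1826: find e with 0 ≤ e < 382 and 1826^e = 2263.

Baby-step giant-step with m = ceil(sqrt(382)) = 20.
Baby table (1826^j mod 2293 for j=0..19):
  0:1  1:1826  2:254  3:618  4:312  5:1048  6:1286  7:204
  8:1038  9:1370  10:2250  11:1737  12:543  13:942  14:342  15:796
  16:2027  17:400  18:1226  19:708
Giant step factor: 1826^(-20) ≡ 377 (mod 2293).
Scan 2263·377^i mod 2293 for i = 0, 1, …:
  i=0: 2263   i=1: 155   i=2: 1110   i=3: 1144
  i=4: 204
Match at i=4, j=7: e = 4·20 + 7 = 87.

87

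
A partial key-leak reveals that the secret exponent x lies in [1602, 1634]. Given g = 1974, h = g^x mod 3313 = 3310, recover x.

Compute 1974^1602 mod 3313 = 1741, then multiply by 1974 repeatedly:
  1974^1602=1741  1974^1603=1153  1974^1604=3304  1974^1605=2112  1974^1606=1334
  1974^1607=2794  1974^1608=2524  1974^1609=2937  1974^1610=3201  1974^1611=883
  1974^1612=404  1974^1613=2376  1974^1614=2329  1974^1615=2315  1974^1616=1183
  1974^1617=2890  1974^1618=3187  1974^1619=3064  1974^1620=2111  1974^1621=2673
  1974^1622=2206  1974^1623=1362  1974^1624=1745  1974^1625=2423  1974^1626=2343
  1974^1627=134  1974^1628=2789  1974^1629=2593  1974^1630=3310
Found 3310 at exponent 1630.

1630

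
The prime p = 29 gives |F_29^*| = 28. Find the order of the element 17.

The order of 17 must divide p − 1 = 28 = 2^2 · 7.
Divisors: 1, 2, 4, 7, 14, 28.
Check each in increasing order: 17^1 ≡ 17;  17^2 ≡ 28;  17^4 ≡ 1.
Smallest exponent giving 1 is 4.

4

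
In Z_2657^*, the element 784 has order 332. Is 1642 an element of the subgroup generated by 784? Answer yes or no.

yes

1642 ∈ ⟨784⟩ iff 1642^332 ≡ 1 (mod 2657), since |⟨784⟩| = 332.
1642^332 mod 2657 = 1.
Since 1 = 1, 1642 lies in the subgroup.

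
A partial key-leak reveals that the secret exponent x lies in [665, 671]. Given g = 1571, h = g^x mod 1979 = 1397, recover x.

Compute 1571^665 mod 1979 = 1397, then multiply by 1571 repeatedly:
  1571^665=1397
Found 1397 at exponent 665.

665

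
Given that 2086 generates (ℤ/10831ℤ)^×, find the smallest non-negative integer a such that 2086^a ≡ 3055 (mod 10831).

Baby-step giant-step with m = ceil(sqrt(10830)) = 105.
Baby table (2086^j mod 10831 for j=0..104):
  0:1  1:2086  2:8165  3:5858  4:2420  5:874  6:3556  7:9412
  8:7660  9:3035  10:5706  11:10278  12:5359  13:1282  14:9826  15:4784
  16:4073  17:4774  18:4875  19:9772  20:450  21:7234  22:2541  23:4167
  24:5900  25:3384  26:8043  27:479  28:2742  29:1044  30:753  31:263
  32:7068  33:2857  34:2652  35:8262  36:2411  37:3762  38:5888  39:14
  40:7542  41:6000  42:6195  43:1387  44:1405  45:6460  46:1796  47:9761
  48:9997  49:4067  50:3089  51:10040  52:7117  53:7592  54:1990  55:2867
  56:1850  57:3264  58:6836  59:6300  60:3797  61:3081  62:4183  63:6783
  64:4052  65:4292  66:6706  67:5895  68:3785  69:10542  70:3682  71:1473
  72:7505  73:4635  74:7358  75:1261  76:9344  77:6615  78:196  79:8109
  80:8183  81:82  82:8587  83:8839  84:3792  85:3482  86:6682  87:9986
  88:2783  89:10753  90:10588  91:2159  92:8809  93:6198  94:7645  95:4238
  96:2372  97:9056  98:1552  99:9834  100:10641  101:4407  102:8314  103:2573
  104:5933
Giant step factor: 2086^(-105) ≡ 3061 (mod 10831).
Scan 3055·3061^i mod 10831 for i = 0, 1, …:
  i=0: 3055   i=1: 4202   i=2: 5925   i=3: 5331
  i=4: 6705   i=5: 10091   i=6: 9370   i=7: 1082
  i=8: 8547   i=9: 5502     …   i=21: 7334
  i=22: 7542
Match at i=22, j=40: a = 22·105 + 40 = 2350.

2350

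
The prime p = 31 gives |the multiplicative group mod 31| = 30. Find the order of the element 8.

5

The order of 8 must divide p − 1 = 30 = 2 · 3 · 5.
Divisors: 1, 2, 3, 5, 6, 10, 15, 30.
Check each in increasing order: 8^1 ≡ 8;  8^2 ≡ 2;  8^3 ≡ 16;  8^5 ≡ 1.
Smallest exponent giving 1 is 5.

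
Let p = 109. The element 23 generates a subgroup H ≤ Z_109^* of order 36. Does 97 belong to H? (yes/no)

no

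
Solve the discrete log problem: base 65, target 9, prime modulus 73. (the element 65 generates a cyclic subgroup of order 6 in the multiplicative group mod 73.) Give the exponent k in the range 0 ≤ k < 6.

Successive powers of 65 modulo 73:
  65^0=1  65^1=65  65^2=64  65^3=72  65^4=8  65^5=9
So 65^5 ≡ 9 (mod 73), giving k = 5.

5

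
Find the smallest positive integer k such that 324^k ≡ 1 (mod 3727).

1863

The order of 324 must divide p − 1 = 3726 = 2 · 3^4 · 23.
Divisors: 1, 2, 3, 6, 9, 18, 23, 27, 46, 54, 69, 81, 138, 162, 207, 414, 621, 1242, 1863, 3726.
Check each in increasing order: 324^1 ≡ 324;  324^2 ≡ 620;  324^3 ≡ 3349;  324^6 ≡ 1258;  324^9 ≡ 1532;  324^18 ≡ 2741;  324^23 ≡ 1233;  324^27 ≡ 2610;  324^46 ≡ 3400;  324^54 ≡ 2871;  324^69 ≡ 3052;  324^81 ≡ 2040;  324^138 ≡ 931;  324^162 ≡ 2268;  324^207 ≡ 1438;  324^414 ≡ 3086;  324^621 ≡ 2538;  324^1242 ≡ 1188;  324^1863 ≡ 1.
Smallest exponent giving 1 is 1863.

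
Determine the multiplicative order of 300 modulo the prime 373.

186

The order of 300 must divide p − 1 = 372 = 2^2 · 3 · 31.
Divisors: 1, 2, 3, 4, 6, 12, 31, 62, 93, 124, 186, 372.
Check each in increasing order: 300^1 ≡ 300;  300^2 ≡ 107;  300^3 ≡ 22;  300^4 ≡ 259;  300^6 ≡ 111;  300^12 ≡ 12;  300^31 ≡ 285;  300^62 ≡ 284;  300^93 ≡ 372;  300^124 ≡ 88;  300^186 ≡ 1.
Smallest exponent giving 1 is 186.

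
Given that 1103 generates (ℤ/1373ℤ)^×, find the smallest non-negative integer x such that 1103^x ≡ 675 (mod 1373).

Baby-step giant-step with m = ceil(sqrt(1372)) = 38.
Baby table (1103^j mod 1373 for j=0..37):
  0:1  1:1103  2:131  3:328  4:685  5:405  6:490  7:881
  8:1032  9:79  10:638  11:738  12:1198  13:568  14:416  15:266
  16:949  17:521  18:749  19:974  20:636  21:1278  22:936  23:1285
  24:419  25:829  26:1342  27:132  28:58  29:816  30:733  31:1175
  32:1286  33:149  34:960  35:297  36:817  37:463
Giant step factor: 1103^(-38) ≡ 1332 (mod 1373).
Scan 675·1332^i mod 1373 for i = 0, 1, …:
  i=0: 675   i=1: 1158   i=2: 577   i=3: 1057
  i=4: 599   i=5: 155   i=6: 510   i=7: 1058
  i=8: 558   i=9: 463
Match at i=9, j=37: x = 9·38 + 37 = 379.

379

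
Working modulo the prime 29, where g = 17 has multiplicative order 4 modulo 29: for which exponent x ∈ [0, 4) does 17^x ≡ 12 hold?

Successive powers of 17 modulo 29:
  17^0=1  17^1=17  17^2=28  17^3=12
So 17^3 ≡ 12 (mod 29), giving x = 3.

3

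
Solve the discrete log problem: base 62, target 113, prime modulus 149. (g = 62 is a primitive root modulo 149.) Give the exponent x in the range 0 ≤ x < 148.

Baby-step giant-step with m = ceil(sqrt(148)) = 13.
Baby table (62^j mod 149 for j=0..12):
  0:1  1:62  2:119  3:77  4:6  5:74  6:118  7:15
  8:36  9:146  10:112  11:90  12:67
Giant step factor: 62^(-13) ≡ 91 (mod 149).
Scan 113·91^i mod 149 for i = 0, 1, …:
  i=0: 113   i=1: 2   i=2: 33   i=3: 23
  i=4: 7   i=5: 41   i=6: 6
Match at i=6, j=4: x = 6·13 + 4 = 82.

82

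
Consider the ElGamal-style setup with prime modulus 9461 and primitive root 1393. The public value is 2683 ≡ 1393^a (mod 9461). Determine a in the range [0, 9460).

7205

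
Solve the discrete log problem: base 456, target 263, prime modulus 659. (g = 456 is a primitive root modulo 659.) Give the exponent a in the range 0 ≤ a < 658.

173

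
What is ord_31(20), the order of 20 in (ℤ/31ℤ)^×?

15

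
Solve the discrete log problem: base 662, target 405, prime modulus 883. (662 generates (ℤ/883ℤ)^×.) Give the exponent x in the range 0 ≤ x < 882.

413

Baby-step giant-step with m = ceil(sqrt(882)) = 30.
Baby table (662^j mod 883 for j=0..29):
  0:1  1:662  2:276  3:814  4:238  5:382  6:346  7:355
  8:132  9:850  10:229  11:605  12:511  13:93  14:639  15:61
  16:647  17:59  18:206  19:390  20:344  21:797  22:463  23:105
  24:636  25:724  26:702  27:266  28:375  29:127
Giant step factor: 662^(-30) ≡ 584 (mod 883).
Scan 405·584^i mod 883 for i = 0, 1, …:
  i=0: 405   i=1: 759   i=2: 873   i=3: 341
  i=4: 469   i=5: 166   i=6: 697   i=7: 868
  i=8: 70   i=9: 262   i=10: 249   i=11: 604
  i=12: 419   i=13: 105
Match at i=13, j=23: x = 13·30 + 23 = 413.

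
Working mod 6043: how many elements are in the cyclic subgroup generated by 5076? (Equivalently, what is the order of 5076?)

The order of 5076 must divide p − 1 = 6042 = 2 · 3 · 19 · 53.
Divisors: 1, 2, 3, 6, 19, 38, 53, 57, 106, 114, 159, 318, 1007, 2014, 3021, 6042.
Check each in increasing order: 5076^1 ≡ 5076;  5076^2 ≡ 4467;  5076^3 ≡ 1156;  5076^6 ≡ 833;  5076^19 ≡ 893;  5076^38 ≡ 5816;  5076^53 ≡ 5307;  5076^57 ≡ 2751;  5076^106 ≡ 3869;  5076^114 ≡ 2165;  5076^159 ≡ 4712;  5076^318 ≡ 962;  5076^1007 ≡ 4327;  5076^2014 ≡ 1715;  5076^3021 ≡ 1.
Smallest exponent giving 1 is 3021.

3021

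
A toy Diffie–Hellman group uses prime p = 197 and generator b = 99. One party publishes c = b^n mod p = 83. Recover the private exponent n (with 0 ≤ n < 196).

154

Baby-step giant-step with m = ceil(sqrt(196)) = 14.
Baby table (99^j mod 197 for j=0..13):
  0:1  1:99  2:148  3:74  4:37  5:117  6:157  7:177
  8:187  9:192  10:96  11:48  12:24  13:12
Giant step factor: 99^(-14) ≡ 33 (mod 197).
Scan 83·33^i mod 197 for i = 0, 1, …:
  i=0: 83   i=1: 178   i=2: 161   i=3: 191
  i=4: 196   i=5: 164   i=6: 93   i=7: 114
  i=8: 19   i=9: 36   i=10: 6   i=11: 1
Match at i=11, j=0: n = 11·14 + 0 = 154.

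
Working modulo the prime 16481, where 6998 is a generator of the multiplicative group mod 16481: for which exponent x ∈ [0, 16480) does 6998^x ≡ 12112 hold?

Baby-step giant-step with m = ceil(sqrt(16480)) = 129.
Baby table (6998^j mod 16481 for j=0..128):
  0:1  1:6998  2:6953  3:5182  4:5436  5:2980  6:5575  7:3323
  8:16144  9:14938  10:13622  11:652  12:13940  13:1081  14:59  15:857
  16:14683  17:9080  18:7585  19:11010  20:15786  21:14766  22:13079  23:7849
  24:12610  25:5506  26:14891  27:14336  28:3481  29:1120  30:9285  31:8328
  32:2528  33:6831  34:8438  35:14182  36:13535  37:1623  38:2345  39:11715
  40:5076  41:5293  42:7607  43:156  44:3942  45:13403  46:823  47:7485
  48:3412  49:12688  50:7477  51:13352  52:6507  53:15464  54:2826  55:15629
  56:3826  57:9204  58:1844  59:16170  60:15595  61:13109  62:3536  63:6947
  64:12637  65:13161  66:4850  67:5921  68:1924  69:15656  70:11481  71:15644
  72:9910  73:14613  74:13650  75:15305  76:10852  77:14329  78:3938  79:1892
  80:5973  81:3238  82:14630  83:768  84:1658  85:60  86:7855  87:5155
  88:14262  89:13021  90:13990  91:4880  92:1608  93:12742  94:6306  95:9751
  96:6158  97:12350  98:15417  99:3540  100:1977  101:7487  102:927  103:10113
  104:1360  105:7743  106:12467  107:10133  108:9472  109:14955  110:740  111:3486
  112:3148  113:11088  114:1276  115:13227  116:5250  117:3351  118:14316  119:11850
  120:10389  121:4531  122:14975  123:8852  124:10698  125:7902  126:4441  127:11433
  128:9360
Giant step factor: 6998^(-129) ≡ 13493 (mod 16481).
Scan 12112·13493^i mod 16481 for i = 0, 1, …:
  i=0: 12112   i=1: 1620   i=2: 4854   i=3: 16009
  i=4: 9451   i=5: 8846   i=6: 3676   i=7: 8939
  i=8: 5969   i=9: 13551     …   i=16: 15350
  i=17: 823
Match at i=17, j=46: x = 17·129 + 46 = 2239.

2239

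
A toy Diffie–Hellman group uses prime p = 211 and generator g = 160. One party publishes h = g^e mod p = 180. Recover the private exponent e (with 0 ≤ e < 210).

20

Successive powers of 160 modulo 211:
  160^0=1  160^1=160  160^2=69  160^3=68  160^4=119  160^5=50
  160^6=193  160^7=74  160^8=24  160^9=42  160^10=179  160^11=155
  160^12=113  160^13=145  160^14=201  160^15=88  160^16=154  160^17=164
  160^18=76  160^19=133  160^20=180
So 160^20 ≡ 180 (mod 211), giving e = 20.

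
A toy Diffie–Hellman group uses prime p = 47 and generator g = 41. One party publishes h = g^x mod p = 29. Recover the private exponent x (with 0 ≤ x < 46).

33

Baby-step giant-step with m = ceil(sqrt(46)) = 7.
Baby table (41^j mod 47 for j=0..6):
  0:1  1:41  2:36  3:19  4:27  5:26  6:32
Giant step factor: 41^(-7) ≡ 35 (mod 47).
Scan 29·35^i mod 47 for i = 0, 1, …:
  i=0: 29   i=1: 28   i=2: 40   i=3: 37
  i=4: 26
Match at i=4, j=5: x = 4·7 + 5 = 33.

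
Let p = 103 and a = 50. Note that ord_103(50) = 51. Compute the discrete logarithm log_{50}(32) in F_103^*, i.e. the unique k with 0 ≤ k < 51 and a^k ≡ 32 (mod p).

7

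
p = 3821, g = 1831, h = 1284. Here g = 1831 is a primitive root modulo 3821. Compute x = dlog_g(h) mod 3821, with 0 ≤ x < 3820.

Baby-step giant-step with m = ceil(sqrt(3820)) = 62.
Baby table (1831^j mod 3821 for j=0..61):
  0:1  1:1831  2:1544  3:3345  4:3453  5:2509  6:1137  7:3223
  8:1689  9:1370  10:1894  11:2267  12:1271  13:212  14:2251  15:2543
  16:2255  17:2225  18:789  19:321  20:3138  21:2715  22:44  23:323
  24:2979  25:1982  26:2913  27:3408  28:355  29:435  30:1717  31:2965
  32:3095  33:402  34:2430  35:1686  36:3519  37:1083  38:3695  39:2375
  40:327  41:2661  42:516  43:1009  44:1936  45:2749  46:1162  47:3146
  48:2079  49:933  50:336  51:35  52:2949  53:546  54:2445  55:2404
  56:3753  57:1585  58:1996  59:1800  60:2098  61:1333
Giant step factor: 1831^(-62) ≡ 3160 (mod 3821).
Scan 1284·3160^i mod 3821 for i = 0, 1, …:
  i=0: 1284   i=1: 3359   i=2: 3523   i=3: 2107
  i=4: 1938   i=5: 2838   i=6: 193   i=7: 2341
  i=8: 104   i=9: 34     …   i=26: 2609
  i=27: 2543
Match at i=27, j=15: x = 27·62 + 15 = 1689.

1689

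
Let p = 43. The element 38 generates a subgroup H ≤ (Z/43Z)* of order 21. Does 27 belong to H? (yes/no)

no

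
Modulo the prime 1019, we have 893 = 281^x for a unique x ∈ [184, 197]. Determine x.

Compute 281^184 mod 1019 = 485, then multiply by 281 repeatedly:
  281^184=485  281^185=758  281^186=27  281^187=454  281^188=199
  281^189=893
Found 893 at exponent 189.

189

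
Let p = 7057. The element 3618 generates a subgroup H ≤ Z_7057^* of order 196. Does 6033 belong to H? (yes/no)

6033 ∈ ⟨3618⟩ iff 6033^196 ≡ 1 (mod 7057), since |⟨3618⟩| = 196.
6033^196 mod 7057 = 1.
Since 1 = 1, 6033 lies in the subgroup.

yes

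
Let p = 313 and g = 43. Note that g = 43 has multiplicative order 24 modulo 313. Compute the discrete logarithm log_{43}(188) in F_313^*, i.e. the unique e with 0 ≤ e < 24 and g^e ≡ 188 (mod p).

Successive powers of 43 modulo 313:
  43^0=1  43^1=43  43^2=284  43^3=5  43^4=215  43^5=168
  43^6=25  43^7=136  43^8=214  43^9=125  43^10=54  43^11=131
  43^12=312  43^13=270  43^14=29  43^15=308  43^16=98  43^17=145
  43^18=288  43^19=177  43^20=99  43^21=188
So 43^21 ≡ 188 (mod 313), giving e = 21.

21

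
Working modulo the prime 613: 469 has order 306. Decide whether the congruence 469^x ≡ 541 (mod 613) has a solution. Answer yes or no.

no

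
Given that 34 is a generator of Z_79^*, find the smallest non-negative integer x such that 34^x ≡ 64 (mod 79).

54

Baby-step giant-step with m = ceil(sqrt(78)) = 9.
Baby table (34^j mod 79 for j=0..8):
  0:1  1:34  2:50  3:41  4:51  5:75  6:22  7:37
  8:73
Giant step factor: 34^(-9) ≡ 12 (mod 79).
Scan 64·12^i mod 79 for i = 0, 1, …:
  i=0: 64   i=1: 57   i=2: 52   i=3: 71
  i=4: 62   i=5: 33   i=6: 1
Match at i=6, j=0: x = 6·9 + 0 = 54.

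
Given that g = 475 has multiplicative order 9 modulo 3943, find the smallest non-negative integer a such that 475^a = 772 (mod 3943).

8

Successive powers of 475 modulo 3943:
  475^0=1  475^1=475  475^2=874  475^3=1135  475^4=2877  475^5=2297
  475^6=2807  475^7=591  475^8=772
So 475^8 ≡ 772 (mod 3943), giving a = 8.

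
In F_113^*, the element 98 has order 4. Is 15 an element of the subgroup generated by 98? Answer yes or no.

yes

⟨98⟩ has order 4; its elements mod 113 are {1, 15, 98, 112}.
15 is in this set.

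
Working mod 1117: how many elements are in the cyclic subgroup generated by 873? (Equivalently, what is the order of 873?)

The order of 873 must divide p − 1 = 1116 = 2^2 · 3^2 · 31.
Divisors: 1, 2, 3, 4, 6, 9, 12, 18, 31, 36, 62, 93, 124, 186, 279, 372, 558, 1116.
Check each in increasing order: 873^1 ≡ 873;  873^2 ≡ 335;  873^3 ≡ 918;  873^4 ≡ 525;  873^6 ≡ 506;  873^9 ≡ 953;  873^12 ≡ 243;  873^18 ≡ 88;  873^31 ≡ 928;  873^36 ≡ 1042;  873^62 ≡ 1094;  873^93 ≡ 996;  873^124 ≡ 529;  873^186 ≡ 120;  873^279 ≡ 1.
Smallest exponent giving 1 is 279.

279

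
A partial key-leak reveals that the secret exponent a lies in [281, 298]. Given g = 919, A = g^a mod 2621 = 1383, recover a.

Compute 919^281 mod 2621 = 2283, then multiply by 919 repeatedly:
  919^281=2283  919^282=1277  919^283=1976  919^284=2212  919^285=1553
  919^286=1383
Found 1383 at exponent 286.

286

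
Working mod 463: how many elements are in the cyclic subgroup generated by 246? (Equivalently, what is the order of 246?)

231

The order of 246 must divide p − 1 = 462 = 2 · 3 · 7 · 11.
Divisors: 1, 2, 3, 6, 7, 11, 14, 21, 22, 33, 42, 66, 77, 154, 231, 462.
Check each in increasing order: 246^1 ≡ 246;  246^2 ≡ 326;  246^3 ≡ 97;  246^6 ≡ 149;  246^7 ≡ 77;  246^11 ≡ 190;  246^14 ≡ 373;  246^21 ≡ 15;  246^22 ≡ 449;  246^33 ≡ 118;  246^42 ≡ 225;  246^66 ≡ 34;  246^77 ≡ 441;  246^154 ≡ 21;  246^231 ≡ 1.
Smallest exponent giving 1 is 231.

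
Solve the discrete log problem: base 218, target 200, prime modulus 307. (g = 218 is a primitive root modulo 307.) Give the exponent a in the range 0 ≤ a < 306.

209

Baby-step giant-step with m = ceil(sqrt(306)) = 18.
Baby table (218^j mod 307 for j=0..17):
  0:1  1:218  2:246  3:210  4:37  5:84  6:199  7:95
  8:141  9:38  10:302  11:138  12:305  13:178  14:122  15:194
  16:233  17:139
Giant step factor: 218^(-18) ≡ 280 (mod 307).
Scan 200·280^i mod 307 for i = 0, 1, …:
  i=0: 200   i=1: 126   i=2: 282   i=3: 61
  i=4: 195   i=5: 261   i=6: 14   i=7: 236
  i=8: 75   i=9: 124   i=10: 29   i=11: 138
Match at i=11, j=11: a = 11·18 + 11 = 209.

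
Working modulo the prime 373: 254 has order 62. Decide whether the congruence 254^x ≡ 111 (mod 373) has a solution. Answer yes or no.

111 ∈ ⟨254⟩ iff 111^62 ≡ 1 (mod 373), since |⟨254⟩| = 62.
111^62 mod 373 = 1.
Since 1 = 1, 111 lies in the subgroup.

yes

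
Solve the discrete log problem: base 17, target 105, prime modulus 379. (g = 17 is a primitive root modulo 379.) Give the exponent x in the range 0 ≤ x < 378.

Baby-step giant-step with m = ceil(sqrt(378)) = 20.
Baby table (17^j mod 379 for j=0..19):
  0:1  1:17  2:289  3:365  4:141  5:123  6:196  7:300
  8:173  9:288  10:348  11:231  12:137  13:55  14:177  15:356
  16:367  17:175  18:322  19:168
Giant step factor: 17^(-20) ≡ 351 (mod 379).
Scan 105·351^i mod 379 for i = 0, 1, …:
  i=0: 105   i=1: 92   i=2: 77   i=3: 118
  i=4: 107   i=5: 36   i=6: 129   i=7: 178
  i=8: 322
Match at i=8, j=18: x = 8·20 + 18 = 178.

178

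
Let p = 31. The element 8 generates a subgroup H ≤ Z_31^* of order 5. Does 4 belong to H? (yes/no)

yes

⟨8⟩ has order 5; its elements mod 31 are {1, 2, 4, 8, 16}.
4 is in this set.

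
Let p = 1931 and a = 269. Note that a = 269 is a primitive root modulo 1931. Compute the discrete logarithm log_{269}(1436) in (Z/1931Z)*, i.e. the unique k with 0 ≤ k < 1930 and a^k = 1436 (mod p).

1767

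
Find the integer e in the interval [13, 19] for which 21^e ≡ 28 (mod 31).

14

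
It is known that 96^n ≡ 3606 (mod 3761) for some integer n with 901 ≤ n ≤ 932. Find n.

926

Compute 96^901 mod 3761 = 709, then multiply by 96 repeatedly:
  96^901=709  96^902=366  96^903=1287  96^904=3200  96^905=2559
  96^906=1199  96^907=2274  96^908=166  96^909=892  96^910=2890
  96^911=2887  96^912=2599  96^913=1278  96^914=2336  96^915=2357
  96^916=612  96^917=2337  96^918=2453  96^919=2306  96^920=3238
  96^921=2446  96^922=1634  96^923=2663  96^924=3661  96^925=1683
  96^926=3606
Found 3606 at exponent 926.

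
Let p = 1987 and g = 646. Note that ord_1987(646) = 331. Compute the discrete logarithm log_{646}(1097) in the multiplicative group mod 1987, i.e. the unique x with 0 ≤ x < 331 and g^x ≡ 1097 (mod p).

Baby-step giant-step with m = ceil(sqrt(331)) = 19.
Baby table (646^j mod 1987 for j=0..18):
  0:1  1:646  2:46  3:1898  4:129  5:1867  6:1960  7:441
  8:745  9:416  10:491  11:1253  12:729  13:15  14:1742  15:690
  16:652  17:1935  18:187
Giant step factor: 646^(-19) ≡ 1830 (mod 1987).
Scan 1097·1830^i mod 1987 for i = 0, 1, …:
  i=0: 1097   i=1: 640   i=2: 857   i=3: 567
  i=4: 396   i=5: 1412   i=6: 860   i=7: 96
  i=8: 824   i=9: 1774   i=10: 1649   i=11: 1404
  i=12: 129
Match at i=12, j=4: x = 12·19 + 4 = 232.

232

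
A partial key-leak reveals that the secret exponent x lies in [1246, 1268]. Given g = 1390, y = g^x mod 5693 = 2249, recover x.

Compute 1390^1246 mod 5693 = 729, then multiply by 1390 repeatedly:
  1390^1246=729  1390^1247=5649  1390^1248=1463  1390^1249=1169  1390^1250=2405
  1390^1251=1159  1390^1252=5584  1390^1253=2201  1390^1254=2249
Found 2249 at exponent 1254.

1254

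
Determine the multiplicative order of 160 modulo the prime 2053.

1026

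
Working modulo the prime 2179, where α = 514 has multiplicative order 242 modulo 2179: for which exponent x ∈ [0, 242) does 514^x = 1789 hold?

58

Baby-step giant-step with m = ceil(sqrt(242)) = 16.
Baby table (514^j mod 2179 for j=0..15):
  0:1  1:514  2:537  3:1464  4:741  5:1728  6:1339  7:1861
  8:2152  9:1375  10:754  11:1873  12:1783  13:1282  14:890  15:2049
Giant step factor: 514^(-16) ≡ 1907 (mod 2179).
Scan 1789·1907^i mod 2179 for i = 0, 1, …:
  i=0: 1789   i=1: 1488   i=2: 558   i=3: 754
Match at i=3, j=10: x = 3·16 + 10 = 58.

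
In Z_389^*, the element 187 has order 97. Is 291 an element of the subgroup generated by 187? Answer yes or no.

no

291 ∈ ⟨187⟩ iff 291^97 ≡ 1 (mod 389), since |⟨187⟩| = 97.
291^97 mod 389 = 274.
Since 274 ≠ 1, 291 does not lie in the subgroup.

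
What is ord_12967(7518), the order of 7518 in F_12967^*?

The order of 7518 must divide p − 1 = 12966 = 2 · 3 · 2161.
Divisors: 1, 2, 3, 6, 2161, 4322, 6483, 12966.
Check each in increasing order: 7518^1 ≡ 7518;  7518^2 ≡ 10138;  7518^3 ≡ 10425;  7518^6 ≡ 4198;  7518^2161 ≡ 7250;  7518^4322 ≡ 7249;  7518^6483 ≡ 12966;  7518^12966 ≡ 1.
Smallest exponent giving 1 is 12966.

12966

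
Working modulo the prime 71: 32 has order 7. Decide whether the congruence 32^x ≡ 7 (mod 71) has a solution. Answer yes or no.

⟨32⟩ has order 7; its elements mod 71 are {1, 20, 30, 32, 37, 45, 48}.
7 is not in this set.

no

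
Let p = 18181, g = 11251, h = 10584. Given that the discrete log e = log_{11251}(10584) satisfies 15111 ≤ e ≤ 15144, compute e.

Compute 11251^15111 mod 18181 = 18022, then multiply by 11251 repeatedly:
  11251^15111=18022  11251^15112=11010  11251^15113=6357  11251^15114=16734  11251^15115=9979
  11251^15116=6054  11251^15117=7528  11251^15118=10430  11251^15119=7756  11251^15120=12137
  11251^15121=14077  11251^15122=5636  11251^15123=13489  11251^15124=7932  11251^15125=10584
Found 10584 at exponent 15125.

15125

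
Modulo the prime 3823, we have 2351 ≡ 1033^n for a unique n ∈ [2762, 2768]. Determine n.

2765

Compute 1033^2762 mod 3823 = 416, then multiply by 1033 repeatedly:
  1033^2762=416  1033^2763=1552  1033^2764=1379  1033^2765=2351
Found 2351 at exponent 2765.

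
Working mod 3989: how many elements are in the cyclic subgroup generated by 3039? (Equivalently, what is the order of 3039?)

The order of 3039 must divide p − 1 = 3988 = 2^2 · 997.
Divisors: 1, 2, 4, 997, 1994, 3988.
Check each in increasing order: 3039^1 ≡ 3039;  3039^2 ≡ 986;  3039^4 ≡ 2869;  3039^997 ≡ 1.
Smallest exponent giving 1 is 997.

997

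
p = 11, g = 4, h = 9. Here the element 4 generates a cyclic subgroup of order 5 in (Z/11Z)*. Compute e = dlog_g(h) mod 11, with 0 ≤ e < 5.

3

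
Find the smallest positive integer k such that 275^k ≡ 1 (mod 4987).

The order of 275 must divide p − 1 = 4986 = 2 · 3^2 · 277.
Divisors: 1, 2, 3, 6, 9, 18, 277, 554, 831, 1662, 2493, 4986.
Check each in increasing order: 275^1 ≡ 275;  275^2 ≡ 820;  275^3 ≡ 1085;  275^6 ≡ 293;  275^9 ≡ 3724;  275^18 ≡ 4316;  275^277 ≡ 1137;  275^554 ≡ 1136;  275^831 ≡ 4986;  275^1662 ≡ 1.
Smallest exponent giving 1 is 1662.

1662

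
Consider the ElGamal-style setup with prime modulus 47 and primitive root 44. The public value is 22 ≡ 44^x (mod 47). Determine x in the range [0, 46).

7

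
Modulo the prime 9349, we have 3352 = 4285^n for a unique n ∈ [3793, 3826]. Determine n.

3811

Compute 4285^3793 mod 9349 = 8161, then multiply by 4285 repeatedly:
  4285^3793=8161  4285^3794=4625  4285^3795=7594  4285^3796=5770  4285^3797=5694
  4285^3798=7249  4285^3799=4587  4285^3800=3697  4285^3801=4439  4285^3802=5249
  4285^3803=7620  4285^3804=4992  4285^3805=208  4285^3806=3125  4285^3807=2857
  4285^3808=4404  4285^3809=4858  4285^3810=5656  4285^3811=3352
Found 3352 at exponent 3811.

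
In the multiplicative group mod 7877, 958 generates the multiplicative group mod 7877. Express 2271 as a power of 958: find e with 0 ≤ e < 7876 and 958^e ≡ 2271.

5718

Baby-step giant-step with m = ceil(sqrt(7876)) = 89.
Baby table (958^j mod 7877 for j=0..88):
  0:1  1:958  2:4032  3:2926  4:6773  5:5763  6:7054  7:7143
  8:5758  9:2264  10:2737  11:6882  12:7784  13:5430  14:3120  15:3577
  16:271  17:7554  18:5646  19:5246  20:142  21:2127  22:5400  23:5888
  24:772  25:7015  26:1289  27:6050  28:6305  29:6408  30:2681  31:496
  32:2548  33:6991  34:1928  35:3806  36:6974  37:1396  38:6155  39:4494
  40:4410  41:2708  42:2731  43:1134  44:7223  45:3628  46:1867  47:507
  48:5209  49:4081  50:2606  51:7416  52:7351  53:220  54:5958  55:4816
  56:5683  57:1307  58:7540  59:111  60:3937  61:6440  62:1829  63:3488
  64:1656  65:3171  66:5173  67:1101  68:7117  69:4481  70:7710  71:5431
  72:4078  73:7609  74:3197  75:6450  76:3532  77:4423  78:7285  79:8
  80:7664  81:748  82:7654  83:6922  84:6719  85:1293  86:2005  87:6679
  88:2358
Giant step factor: 958^(-89) ≡ 6347 (mod 7877).
Scan 2271·6347^i mod 7877 for i = 0, 1, …:
  i=0: 2271   i=1: 7004   i=2: 4477   i=3: 3180
  i=4: 2586   i=5: 5551   i=6: 6253   i=7: 3465
  i=8: 7648   i=9: 3782     …   i=63: 4630
  i=64: 5400
Match at i=64, j=22: e = 64·89 + 22 = 5718.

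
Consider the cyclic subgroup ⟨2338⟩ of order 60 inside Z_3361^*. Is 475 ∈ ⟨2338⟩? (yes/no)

yes

475 ∈ ⟨2338⟩ iff 475^60 ≡ 1 (mod 3361), since |⟨2338⟩| = 60.
475^60 mod 3361 = 1.
Since 1 = 1, 475 lies in the subgroup.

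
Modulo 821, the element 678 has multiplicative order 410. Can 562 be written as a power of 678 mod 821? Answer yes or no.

562 ∈ ⟨678⟩ iff 562^410 ≡ 1 (mod 821), since |⟨678⟩| = 410.
562^410 mod 821 = 1.
Since 1 = 1, 562 lies in the subgroup.

yes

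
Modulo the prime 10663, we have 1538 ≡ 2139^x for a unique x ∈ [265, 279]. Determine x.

Compute 2139^265 mod 10663 = 9499, then multiply by 2139 repeatedly:
  2139^265=9499  2139^266=5346  2139^267=4358  2139^268=2300  2139^269=4057
  2139^270=8904  2139^271=1538
Found 1538 at exponent 271.

271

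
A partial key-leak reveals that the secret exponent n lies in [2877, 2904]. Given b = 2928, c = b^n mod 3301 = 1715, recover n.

Compute 2928^2877 mod 3301 = 2524, then multiply by 2928 repeatedly:
  2928^2877=2524  2928^2878=2634  2928^2879=1216  2928^2880=1970  2928^2881=1313
  2928^2882=2100  2928^2883=2338  2928^2884=2691  2928^2885=3062  2928^2886=20
  2928^2887=2443  2928^2888=3138  2928^2889=1381  2928^2890=3144  2928^2891=2444
  2928^2892=2765  2928^2893=1868  2928^2894=3048  2928^2895=1941  2928^2896=2227
  2928^2897=1181  2928^2898=1821  2928^2899=773  2928^2900=2159  2928^2901=137
  2928^2902=1715
Found 1715 at exponent 2902.

2902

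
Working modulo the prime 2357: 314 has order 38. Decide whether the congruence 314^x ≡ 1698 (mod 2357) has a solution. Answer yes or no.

1698 ∈ ⟨314⟩ iff 1698^38 ≡ 1 (mod 2357), since |⟨314⟩| = 38.
1698^38 mod 2357 = 1.
Since 1 = 1, 1698 lies in the subgroup.

yes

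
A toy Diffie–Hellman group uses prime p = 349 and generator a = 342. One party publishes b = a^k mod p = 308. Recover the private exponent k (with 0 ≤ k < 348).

Baby-step giant-step with m = ceil(sqrt(348)) = 19.
Baby table (342^j mod 349 for j=0..18):
  0:1  1:342  2:49  3:6  4:307  5:294  6:36  7:97
  8:19  9:216  10:233  11:114  12:249  13:2  14:335  15:98
  16:12  17:265  18:239
Giant step factor: 342^(-19) ≡ 286 (mod 349).
Scan 308·286^i mod 349 for i = 0, 1, …:
  i=0: 308   i=1: 140   i=2: 254   i=3: 52
  i=4: 214   i=5: 129   i=6: 249
Match at i=6, j=12: k = 6·19 + 12 = 126.

126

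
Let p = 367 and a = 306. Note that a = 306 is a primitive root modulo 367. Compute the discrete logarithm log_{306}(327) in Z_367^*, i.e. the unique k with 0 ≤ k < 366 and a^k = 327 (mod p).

138

Baby-step giant-step with m = ceil(sqrt(366)) = 20.
Baby table (306^j mod 367 for j=0..19):
  0:1  1:306  2:51  3:192  4:32  5:250  6:164  7:272
  8:290  9:293  10:110  11:263  12:105  13:201  14:217  15:342
  16:57  17:193  18:338  19:301
Giant step factor: 306^(-20) ≡ 100 (mod 367).
Scan 327·100^i mod 367 for i = 0, 1, …:
  i=0: 327   i=1: 37   i=2: 30   i=3: 64
  i=4: 161   i=5: 319   i=6: 338
Match at i=6, j=18: k = 6·20 + 18 = 138.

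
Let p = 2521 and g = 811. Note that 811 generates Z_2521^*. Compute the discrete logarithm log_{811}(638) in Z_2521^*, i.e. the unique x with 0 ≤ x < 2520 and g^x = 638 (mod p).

Baby-step giant-step with m = ceil(sqrt(2520)) = 51.
Baby table (811^j mod 2521 for j=0..50):
  0:1  1:811  2:2261  3:904  4:2054  5:1934  6:412  7:1360
  8:1283  9:1861  10:1713  11:172  12:837  13:658  14:1707  15:348
  16:2397  17:276  18:1988  19:1349  20:2446  21:2200  22:1853  23:267
  24:2252  25:1168  26:1873  27:1361  28:2094  29:1601  30:96  31:2226
  32:250  33:1070  34:546  35:1631  36:1737  37:1989  38:2160  39:2186
  40:583  41:1386  42:2201  43:143  44:7  45:635  46:701  47:1286
  48:1773  49:933  50:363
Giant step factor: 811^(-51) ≡ 2150 (mod 2521).
Scan 638·2150^i mod 2521 for i = 0, 1, …:
  i=0: 638   i=1: 276
Match at i=1, j=17: x = 1·51 + 17 = 68.

68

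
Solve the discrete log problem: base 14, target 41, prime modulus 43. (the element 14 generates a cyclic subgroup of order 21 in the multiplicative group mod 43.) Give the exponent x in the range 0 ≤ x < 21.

Successive powers of 14 modulo 43:
  14^0=1  14^1=14  14^2=24  14^3=35  14^4=17  14^5=23
  14^6=21  14^7=36  14^8=31  14^9=4  14^10=13  14^11=10
  14^12=11  14^13=25  14^14=6  14^15=41
So 14^15 ≡ 41 (mod 43), giving x = 15.

15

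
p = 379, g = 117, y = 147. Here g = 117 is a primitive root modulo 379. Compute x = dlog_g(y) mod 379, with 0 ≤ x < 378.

Baby-step giant-step with m = ceil(sqrt(378)) = 20.
Baby table (117^j mod 379 for j=0..19):
  0:1  1:117  2:45  3:338  4:130  5:50  6:165  7:355
  8:224  9:57  10:226  11:291  12:316  13:209  14:197  15:309
  16:148  17:261  18:217  19:375
Giant step factor: 117^(-20) ≡ 132 (mod 379).
Scan 147·132^i mod 379 for i = 0, 1, …:
  i=0: 147   i=1: 75   i=2: 46   i=3: 8
  i=4: 298   i=5: 299   i=6: 52   i=7: 42
  i=8: 238   i=9: 338
Match at i=9, j=3: x = 9·20 + 3 = 183.

183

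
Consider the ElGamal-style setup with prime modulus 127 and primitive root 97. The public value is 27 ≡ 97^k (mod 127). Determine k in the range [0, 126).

39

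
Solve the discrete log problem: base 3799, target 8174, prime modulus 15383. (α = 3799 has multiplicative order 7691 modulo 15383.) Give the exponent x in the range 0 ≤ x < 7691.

7108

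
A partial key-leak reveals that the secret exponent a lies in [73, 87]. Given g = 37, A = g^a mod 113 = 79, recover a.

Compute 37^73 mod 113 = 33, then multiply by 37 repeatedly:
  37^73=33  37^74=91  37^75=90  37^76=53  37^77=40
  37^78=11  37^79=68  37^80=30  37^81=93  37^82=51
  37^83=79
Found 79 at exponent 83.

83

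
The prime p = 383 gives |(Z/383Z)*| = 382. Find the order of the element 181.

382

The order of 181 must divide p − 1 = 382 = 2 · 191.
Divisors: 1, 2, 191, 382.
Check each in increasing order: 181^1 ≡ 181;  181^2 ≡ 206;  181^191 ≡ 382;  181^382 ≡ 1.
Smallest exponent giving 1 is 382.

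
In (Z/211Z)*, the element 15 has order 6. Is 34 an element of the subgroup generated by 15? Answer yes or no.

⟨15⟩ has order 6; its elements mod 211 are {1, 14, 15, 196, 197, 210}.
34 is not in this set.

no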